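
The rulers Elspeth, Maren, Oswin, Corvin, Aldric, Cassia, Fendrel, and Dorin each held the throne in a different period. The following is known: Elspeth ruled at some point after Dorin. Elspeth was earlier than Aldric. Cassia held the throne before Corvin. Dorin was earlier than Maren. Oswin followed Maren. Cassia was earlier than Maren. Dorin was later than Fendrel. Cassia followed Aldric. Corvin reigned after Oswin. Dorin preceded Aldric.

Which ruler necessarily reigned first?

Fendrel

Fendrel has a chain of constraints placing them before every other ruler, so Fendrel must be first.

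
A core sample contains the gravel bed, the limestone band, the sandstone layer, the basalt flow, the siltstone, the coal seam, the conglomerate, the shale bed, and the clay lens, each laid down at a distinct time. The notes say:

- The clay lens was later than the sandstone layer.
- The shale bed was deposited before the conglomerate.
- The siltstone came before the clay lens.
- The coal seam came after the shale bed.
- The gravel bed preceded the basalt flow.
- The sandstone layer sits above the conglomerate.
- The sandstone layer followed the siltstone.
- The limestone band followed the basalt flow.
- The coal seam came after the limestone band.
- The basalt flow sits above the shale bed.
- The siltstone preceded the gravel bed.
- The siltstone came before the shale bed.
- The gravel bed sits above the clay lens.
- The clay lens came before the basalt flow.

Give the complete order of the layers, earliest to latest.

the siltstone, the shale bed, the conglomerate, the sandstone layer, the clay lens, the gravel bed, the basalt flow, the limestone band, the coal seam

The constraints fix every adjacent pair, so only one ordering works:
the siltstone → the shale bed → the conglomerate → the sandstone layer → the clay lens → the gravel bed → the basalt flow → the limestone band → the coal seam.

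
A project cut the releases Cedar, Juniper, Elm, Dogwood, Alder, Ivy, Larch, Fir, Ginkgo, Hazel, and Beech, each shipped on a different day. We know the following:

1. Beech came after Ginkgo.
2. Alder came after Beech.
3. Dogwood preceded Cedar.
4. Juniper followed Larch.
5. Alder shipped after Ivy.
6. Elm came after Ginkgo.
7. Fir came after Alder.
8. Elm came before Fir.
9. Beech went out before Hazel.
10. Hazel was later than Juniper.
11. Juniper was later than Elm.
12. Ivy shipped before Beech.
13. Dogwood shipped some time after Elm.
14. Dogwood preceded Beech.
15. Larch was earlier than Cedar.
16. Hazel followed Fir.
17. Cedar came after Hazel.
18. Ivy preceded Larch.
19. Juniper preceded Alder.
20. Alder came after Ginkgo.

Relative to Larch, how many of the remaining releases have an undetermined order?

4

Forced before Larch: Ivy; forced after Larch: Alder, Cedar, Fir, Hazel, and Juniper.
That leaves Beech, Dogwood, Elm, and Ginkgo with no forced order relative to Larch — 4.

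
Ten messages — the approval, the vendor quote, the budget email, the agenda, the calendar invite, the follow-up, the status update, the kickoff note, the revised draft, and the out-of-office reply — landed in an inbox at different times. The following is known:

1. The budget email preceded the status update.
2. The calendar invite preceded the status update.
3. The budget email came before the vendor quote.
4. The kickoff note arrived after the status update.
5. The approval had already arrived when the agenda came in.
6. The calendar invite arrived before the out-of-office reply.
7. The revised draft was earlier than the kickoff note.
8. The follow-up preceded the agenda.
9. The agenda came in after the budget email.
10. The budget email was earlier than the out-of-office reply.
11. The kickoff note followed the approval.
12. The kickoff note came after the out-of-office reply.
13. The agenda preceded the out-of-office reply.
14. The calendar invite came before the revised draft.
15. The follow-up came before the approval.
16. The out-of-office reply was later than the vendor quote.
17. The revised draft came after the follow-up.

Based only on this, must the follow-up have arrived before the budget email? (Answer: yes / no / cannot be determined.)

No chain of stated constraints runs from the follow-up to the budget email, and none runs from the budget email to the follow-up either.
So the relative order of the follow-up and the budget email is not fixed by the given facts.

cannot be determined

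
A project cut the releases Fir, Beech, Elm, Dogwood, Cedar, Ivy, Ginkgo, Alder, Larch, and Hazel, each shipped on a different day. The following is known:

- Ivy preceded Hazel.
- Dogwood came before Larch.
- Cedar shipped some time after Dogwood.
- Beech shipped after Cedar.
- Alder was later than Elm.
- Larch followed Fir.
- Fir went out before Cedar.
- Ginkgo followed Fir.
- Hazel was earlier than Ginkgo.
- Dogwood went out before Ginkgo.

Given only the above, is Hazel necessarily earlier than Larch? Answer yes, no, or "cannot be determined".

No chain of stated constraints runs from Hazel to Larch, and none runs from Larch to Hazel either.
So the relative order of Hazel and Larch is not fixed by the given facts.

cannot be determined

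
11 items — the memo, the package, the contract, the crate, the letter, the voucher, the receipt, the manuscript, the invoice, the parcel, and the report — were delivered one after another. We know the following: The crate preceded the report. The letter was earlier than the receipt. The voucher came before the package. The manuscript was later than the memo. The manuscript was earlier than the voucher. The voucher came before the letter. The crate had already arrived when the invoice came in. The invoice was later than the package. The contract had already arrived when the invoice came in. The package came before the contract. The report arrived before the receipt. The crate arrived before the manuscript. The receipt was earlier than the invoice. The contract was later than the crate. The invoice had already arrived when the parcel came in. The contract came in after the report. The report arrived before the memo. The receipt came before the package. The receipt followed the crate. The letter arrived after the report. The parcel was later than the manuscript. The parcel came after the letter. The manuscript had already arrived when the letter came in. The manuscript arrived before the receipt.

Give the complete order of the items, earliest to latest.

the crate, the report, the memo, the manuscript, the voucher, the letter, the receipt, the package, the contract, the invoice, the parcel

The constraints fix every adjacent pair, so only one ordering works:
the crate → the report → the memo → the manuscript → the voucher → the letter → the receipt → the package → the contract → the invoice → the parcel.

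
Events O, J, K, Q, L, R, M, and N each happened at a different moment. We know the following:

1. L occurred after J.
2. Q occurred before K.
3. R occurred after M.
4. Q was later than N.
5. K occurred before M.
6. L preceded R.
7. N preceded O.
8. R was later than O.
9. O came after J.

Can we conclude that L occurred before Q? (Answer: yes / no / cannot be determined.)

No chain of stated constraints runs from L to Q, and none runs from Q to L either.
So the relative order of L and Q is not fixed by the given facts.

cannot be determined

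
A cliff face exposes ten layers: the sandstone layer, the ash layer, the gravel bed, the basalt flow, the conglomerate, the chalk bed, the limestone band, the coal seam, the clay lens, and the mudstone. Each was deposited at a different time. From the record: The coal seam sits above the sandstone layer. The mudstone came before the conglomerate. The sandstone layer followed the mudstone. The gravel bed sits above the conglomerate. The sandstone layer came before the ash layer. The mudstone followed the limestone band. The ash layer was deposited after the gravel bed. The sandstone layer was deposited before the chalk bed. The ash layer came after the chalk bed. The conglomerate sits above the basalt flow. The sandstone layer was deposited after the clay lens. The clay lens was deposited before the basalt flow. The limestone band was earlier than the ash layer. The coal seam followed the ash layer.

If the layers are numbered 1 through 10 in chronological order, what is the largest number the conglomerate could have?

7

The conglomerate must come before the ash layer, the coal seam, and the gravel bed — 3 layers forced after it.
Everything else can be placed before the conglomerate in some valid order, so the conglomerate can sit as late as position 10 − 3 = 7.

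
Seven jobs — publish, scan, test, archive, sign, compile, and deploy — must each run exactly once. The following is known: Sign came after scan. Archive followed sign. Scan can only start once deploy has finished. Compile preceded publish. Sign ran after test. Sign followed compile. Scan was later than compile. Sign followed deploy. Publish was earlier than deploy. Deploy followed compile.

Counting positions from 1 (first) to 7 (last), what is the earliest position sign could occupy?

Compile, deploy, publish, scan, and test must all come before sign — 5 forced predecessors.
Nothing else is forced ahead of sign, so its earliest slot is position 5 + 1 = 6.

6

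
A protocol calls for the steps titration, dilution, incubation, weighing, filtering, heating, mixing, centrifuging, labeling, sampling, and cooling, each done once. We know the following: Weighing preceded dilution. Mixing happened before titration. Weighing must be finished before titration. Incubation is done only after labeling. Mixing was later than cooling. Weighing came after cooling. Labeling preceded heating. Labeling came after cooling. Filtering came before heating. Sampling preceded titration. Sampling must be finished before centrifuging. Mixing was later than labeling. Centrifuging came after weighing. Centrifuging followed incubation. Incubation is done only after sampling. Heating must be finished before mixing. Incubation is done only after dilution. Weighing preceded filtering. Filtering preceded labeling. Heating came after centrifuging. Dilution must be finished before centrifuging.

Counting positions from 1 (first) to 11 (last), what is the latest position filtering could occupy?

5

Filtering must come before centrifuging, heating, incubation, labeling, mixing, and titration — 6 steps forced after it.
Everything else can be placed before filtering in some valid order, so filtering can sit as late as position 11 − 6 = 5.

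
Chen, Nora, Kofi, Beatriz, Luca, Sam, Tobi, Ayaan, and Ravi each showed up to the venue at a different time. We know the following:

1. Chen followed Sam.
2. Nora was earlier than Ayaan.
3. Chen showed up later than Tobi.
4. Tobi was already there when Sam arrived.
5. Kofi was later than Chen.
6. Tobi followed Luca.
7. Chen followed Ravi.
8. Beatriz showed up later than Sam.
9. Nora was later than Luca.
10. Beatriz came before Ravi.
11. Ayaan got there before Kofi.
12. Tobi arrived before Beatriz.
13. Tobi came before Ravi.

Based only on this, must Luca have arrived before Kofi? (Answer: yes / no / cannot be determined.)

yes

Chain the constraints: Luca → Tobi → Chen → Kofi. Each link is directly stated, so Luca comes before Kofi.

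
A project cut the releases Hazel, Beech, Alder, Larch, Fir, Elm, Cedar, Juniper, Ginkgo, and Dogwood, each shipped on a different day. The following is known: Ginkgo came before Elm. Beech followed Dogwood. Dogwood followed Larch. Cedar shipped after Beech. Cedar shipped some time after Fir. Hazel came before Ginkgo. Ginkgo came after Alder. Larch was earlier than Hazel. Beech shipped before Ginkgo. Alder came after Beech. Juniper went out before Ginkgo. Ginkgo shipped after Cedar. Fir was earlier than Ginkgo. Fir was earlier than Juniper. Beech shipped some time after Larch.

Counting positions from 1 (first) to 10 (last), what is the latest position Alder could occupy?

Alder must come before Elm and Ginkgo — 2 releases forced after it.
Everything else can be placed before Alder in some valid order, so Alder can sit as late as position 10 − 2 = 8.

8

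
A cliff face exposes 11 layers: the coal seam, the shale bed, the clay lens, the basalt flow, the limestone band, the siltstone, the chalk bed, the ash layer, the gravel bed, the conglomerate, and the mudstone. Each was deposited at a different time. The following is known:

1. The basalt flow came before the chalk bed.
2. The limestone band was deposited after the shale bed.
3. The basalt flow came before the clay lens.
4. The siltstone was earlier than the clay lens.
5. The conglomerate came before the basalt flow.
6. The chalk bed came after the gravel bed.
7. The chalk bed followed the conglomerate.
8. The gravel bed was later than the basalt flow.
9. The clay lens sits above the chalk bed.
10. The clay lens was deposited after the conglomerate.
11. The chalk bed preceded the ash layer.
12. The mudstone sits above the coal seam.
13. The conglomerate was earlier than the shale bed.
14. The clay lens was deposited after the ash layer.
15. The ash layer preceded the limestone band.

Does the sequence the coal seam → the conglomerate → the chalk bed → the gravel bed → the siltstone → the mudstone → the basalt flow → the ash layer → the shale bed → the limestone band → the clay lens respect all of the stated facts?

no

The constraints require the gravel bed before the chalk bed, but in the proposed sequence the chalk bed appears ahead of the gravel bed. That one violation is enough.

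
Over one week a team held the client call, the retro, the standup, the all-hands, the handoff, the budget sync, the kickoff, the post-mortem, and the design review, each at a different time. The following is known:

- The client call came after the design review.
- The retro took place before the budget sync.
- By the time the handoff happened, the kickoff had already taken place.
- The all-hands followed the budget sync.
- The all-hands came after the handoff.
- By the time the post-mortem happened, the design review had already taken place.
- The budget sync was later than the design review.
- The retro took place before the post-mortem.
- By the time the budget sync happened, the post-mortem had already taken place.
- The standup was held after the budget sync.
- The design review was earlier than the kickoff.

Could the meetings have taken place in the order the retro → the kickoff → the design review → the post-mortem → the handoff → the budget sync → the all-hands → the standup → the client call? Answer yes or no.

The constraints require the design review before the kickoff, but in the proposed sequence the kickoff appears ahead of the design review. That one violation is enough.

no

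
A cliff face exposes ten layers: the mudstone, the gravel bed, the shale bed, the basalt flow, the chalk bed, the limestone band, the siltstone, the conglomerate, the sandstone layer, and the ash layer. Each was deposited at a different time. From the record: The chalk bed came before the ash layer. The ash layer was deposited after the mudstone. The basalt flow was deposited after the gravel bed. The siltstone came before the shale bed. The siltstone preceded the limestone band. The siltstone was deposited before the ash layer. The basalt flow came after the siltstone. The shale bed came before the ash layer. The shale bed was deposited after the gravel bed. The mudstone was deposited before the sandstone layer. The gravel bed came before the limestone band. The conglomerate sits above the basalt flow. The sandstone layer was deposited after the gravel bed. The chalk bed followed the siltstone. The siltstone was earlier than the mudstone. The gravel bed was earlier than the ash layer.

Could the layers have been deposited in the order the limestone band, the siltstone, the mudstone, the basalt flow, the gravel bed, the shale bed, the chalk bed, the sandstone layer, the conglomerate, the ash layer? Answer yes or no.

The constraints require the gravel bed before the basalt flow, but in the proposed sequence the basalt flow appears ahead of the gravel bed. That one violation is enough.

no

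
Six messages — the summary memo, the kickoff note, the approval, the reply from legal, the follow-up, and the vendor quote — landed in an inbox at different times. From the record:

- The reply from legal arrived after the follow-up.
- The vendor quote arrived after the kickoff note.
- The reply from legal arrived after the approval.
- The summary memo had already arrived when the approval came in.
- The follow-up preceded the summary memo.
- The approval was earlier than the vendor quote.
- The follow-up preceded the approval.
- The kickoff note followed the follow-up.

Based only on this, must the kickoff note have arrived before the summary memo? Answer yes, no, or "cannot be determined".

No chain of stated constraints runs from the kickoff note to the summary memo, and none runs from the summary memo to the kickoff note either.
So the relative order of the kickoff note and the summary memo is not fixed by the given facts.

cannot be determined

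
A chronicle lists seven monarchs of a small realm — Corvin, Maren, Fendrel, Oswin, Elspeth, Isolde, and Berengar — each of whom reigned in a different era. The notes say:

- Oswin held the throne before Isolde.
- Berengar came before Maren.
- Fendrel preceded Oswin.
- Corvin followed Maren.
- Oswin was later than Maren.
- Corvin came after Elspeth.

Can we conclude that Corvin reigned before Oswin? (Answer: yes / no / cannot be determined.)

cannot be determined

No chain of stated constraints runs from Corvin to Oswin, and none runs from Oswin to Corvin either.
So the relative order of Corvin and Oswin is not fixed by the given facts.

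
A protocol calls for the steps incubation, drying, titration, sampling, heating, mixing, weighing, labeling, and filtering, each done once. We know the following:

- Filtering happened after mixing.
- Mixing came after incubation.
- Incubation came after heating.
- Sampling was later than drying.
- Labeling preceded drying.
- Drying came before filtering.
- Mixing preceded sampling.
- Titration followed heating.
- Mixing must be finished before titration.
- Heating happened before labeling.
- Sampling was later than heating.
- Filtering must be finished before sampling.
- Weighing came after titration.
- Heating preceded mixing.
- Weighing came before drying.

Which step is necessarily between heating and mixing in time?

Tracing the constraints gives heating → incubation → mixing, so incubation sits after heating and before mixing.
No other step is forced both after heating and before mixing.

incubation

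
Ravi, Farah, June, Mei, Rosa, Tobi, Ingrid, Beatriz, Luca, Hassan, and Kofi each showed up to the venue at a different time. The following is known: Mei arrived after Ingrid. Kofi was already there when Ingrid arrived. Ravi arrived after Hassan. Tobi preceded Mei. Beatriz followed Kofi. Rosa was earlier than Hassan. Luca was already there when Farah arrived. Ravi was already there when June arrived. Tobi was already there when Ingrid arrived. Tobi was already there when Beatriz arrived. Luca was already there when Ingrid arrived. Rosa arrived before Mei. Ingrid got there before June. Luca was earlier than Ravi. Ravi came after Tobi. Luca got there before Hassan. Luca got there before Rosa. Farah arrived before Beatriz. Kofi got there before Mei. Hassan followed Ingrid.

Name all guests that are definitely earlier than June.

Directly stated before June: Ingrid and Ravi.
Hassan reaches June via Hassan → Ravi → June.
Kofi reaches June via Kofi → Ingrid → June.
Luca reaches June via Luca → Ingrid → June.
Likewise Rosa and Tobi each reach June by chaining the stated constraints.
No chain forces Farah (or any of the others) ahead of June.

Hassan, Ingrid, Kofi, Luca, Ravi, Rosa, Tobi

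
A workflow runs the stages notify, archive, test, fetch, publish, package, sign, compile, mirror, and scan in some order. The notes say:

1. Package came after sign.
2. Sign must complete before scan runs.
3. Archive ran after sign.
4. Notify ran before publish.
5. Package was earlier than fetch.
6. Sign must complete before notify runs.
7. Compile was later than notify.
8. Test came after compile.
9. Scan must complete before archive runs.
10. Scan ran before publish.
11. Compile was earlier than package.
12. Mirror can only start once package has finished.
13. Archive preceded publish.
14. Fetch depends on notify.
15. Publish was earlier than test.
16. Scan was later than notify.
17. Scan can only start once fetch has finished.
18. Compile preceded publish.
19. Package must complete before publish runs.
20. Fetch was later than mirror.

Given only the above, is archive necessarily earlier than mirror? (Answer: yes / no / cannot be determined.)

no

Tracing the constraints gives mirror → fetch → scan → archive, so mirror must come before archive.
That means archive cannot be before mirror.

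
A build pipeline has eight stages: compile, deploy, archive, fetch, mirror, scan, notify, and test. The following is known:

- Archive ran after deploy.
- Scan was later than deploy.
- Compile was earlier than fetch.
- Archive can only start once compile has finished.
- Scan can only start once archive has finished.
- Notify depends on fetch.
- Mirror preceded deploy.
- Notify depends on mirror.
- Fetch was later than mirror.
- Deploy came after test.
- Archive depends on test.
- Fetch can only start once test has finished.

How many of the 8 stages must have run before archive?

4

Directly stated before archive: compile, deploy, and test.
Mirror reaches archive via mirror → deploy → archive.
That's compile, deploy, mirror, and test — 4 in all.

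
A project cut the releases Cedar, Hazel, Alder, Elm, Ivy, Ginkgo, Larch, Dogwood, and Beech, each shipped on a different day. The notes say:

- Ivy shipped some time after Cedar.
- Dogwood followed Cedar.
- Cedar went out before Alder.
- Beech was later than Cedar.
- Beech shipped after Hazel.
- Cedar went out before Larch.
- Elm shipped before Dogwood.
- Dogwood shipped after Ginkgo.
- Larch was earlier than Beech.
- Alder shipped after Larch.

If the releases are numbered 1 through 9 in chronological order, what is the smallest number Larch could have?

2

Cedar must come before Larch — 1 forced predecessor.
Nothing else is forced ahead of Larch, so its earliest slot is position 1 + 1 = 2.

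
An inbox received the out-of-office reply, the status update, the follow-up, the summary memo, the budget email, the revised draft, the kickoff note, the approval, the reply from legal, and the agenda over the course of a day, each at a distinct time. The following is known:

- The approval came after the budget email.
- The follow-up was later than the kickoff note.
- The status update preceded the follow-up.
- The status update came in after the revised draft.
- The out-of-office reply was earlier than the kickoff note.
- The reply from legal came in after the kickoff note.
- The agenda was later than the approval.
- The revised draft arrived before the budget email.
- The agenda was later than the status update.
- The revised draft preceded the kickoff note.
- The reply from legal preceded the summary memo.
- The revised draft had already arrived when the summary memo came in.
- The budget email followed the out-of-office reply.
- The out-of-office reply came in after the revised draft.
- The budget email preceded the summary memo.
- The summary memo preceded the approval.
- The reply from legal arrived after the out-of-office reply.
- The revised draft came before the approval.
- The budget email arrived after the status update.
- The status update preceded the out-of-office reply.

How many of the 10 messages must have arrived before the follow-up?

4

Directly stated before the follow-up: the kickoff note and the status update.
The out-of-office reply reaches the follow-up via the out-of-office reply → the kickoff note → the follow-up.
The revised draft reaches the follow-up via the revised draft → the kickoff note → the follow-up.
That's the kickoff note, the out-of-office reply, the revised draft, and the status update — 4 in all.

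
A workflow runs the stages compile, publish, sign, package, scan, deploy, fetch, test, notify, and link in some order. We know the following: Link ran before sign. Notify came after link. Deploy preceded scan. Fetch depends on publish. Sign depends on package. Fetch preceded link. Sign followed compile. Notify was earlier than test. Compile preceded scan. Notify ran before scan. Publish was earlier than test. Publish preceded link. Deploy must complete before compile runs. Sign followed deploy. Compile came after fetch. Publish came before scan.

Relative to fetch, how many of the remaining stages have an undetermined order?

2

Forced before fetch: publish; forced after fetch: compile, link, notify, scan, sign, and test.
That leaves deploy and package with no forced order relative to fetch — 2.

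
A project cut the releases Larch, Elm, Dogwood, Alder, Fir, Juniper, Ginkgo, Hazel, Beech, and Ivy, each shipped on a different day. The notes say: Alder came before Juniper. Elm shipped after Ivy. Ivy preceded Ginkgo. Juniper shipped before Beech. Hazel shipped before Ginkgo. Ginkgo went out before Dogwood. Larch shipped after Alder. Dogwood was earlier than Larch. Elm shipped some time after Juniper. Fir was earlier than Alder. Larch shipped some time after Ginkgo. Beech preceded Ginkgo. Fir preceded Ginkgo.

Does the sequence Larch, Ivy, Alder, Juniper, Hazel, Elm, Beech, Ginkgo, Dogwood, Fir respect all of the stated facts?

The constraints require Fir before Alder, but in the proposed sequence Alder appears ahead of Fir. That one violation is enough.

no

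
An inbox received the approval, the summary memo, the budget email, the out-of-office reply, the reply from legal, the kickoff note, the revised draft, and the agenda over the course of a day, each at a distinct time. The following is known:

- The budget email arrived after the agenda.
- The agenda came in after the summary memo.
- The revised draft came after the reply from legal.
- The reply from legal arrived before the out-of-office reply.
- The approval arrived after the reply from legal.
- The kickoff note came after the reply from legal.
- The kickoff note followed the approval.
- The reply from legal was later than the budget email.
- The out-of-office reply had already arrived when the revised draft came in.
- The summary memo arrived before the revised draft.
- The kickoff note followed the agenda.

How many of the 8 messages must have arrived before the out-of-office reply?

Directly stated before the out-of-office reply: the reply from legal.
The agenda reaches the out-of-office reply via the agenda → the budget email → the reply from legal → the out-of-office reply.
The budget email reaches the out-of-office reply via the budget email → the reply from legal → the out-of-office reply.
The summary memo reaches the out-of-office reply via the summary memo → the agenda → the budget email → the reply from legal → the out-of-office reply.
No chain forces the kickoff note (or any of the others) ahead of the out-of-office reply.
That's the agenda, the budget email, the reply from legal, and the summary memo — 4 in all.

4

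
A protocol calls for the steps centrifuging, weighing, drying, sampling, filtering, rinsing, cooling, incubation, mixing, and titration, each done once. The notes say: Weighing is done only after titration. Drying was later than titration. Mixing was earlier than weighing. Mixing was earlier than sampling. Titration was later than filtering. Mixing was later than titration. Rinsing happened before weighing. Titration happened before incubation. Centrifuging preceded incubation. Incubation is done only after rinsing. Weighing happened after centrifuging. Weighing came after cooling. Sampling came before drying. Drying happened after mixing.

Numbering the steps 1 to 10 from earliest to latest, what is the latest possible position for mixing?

Mixing must come before drying, sampling, and weighing — 3 steps forced after it.
Everything else can be placed before mixing in some valid order, so mixing can sit as late as position 10 − 3 = 7.

7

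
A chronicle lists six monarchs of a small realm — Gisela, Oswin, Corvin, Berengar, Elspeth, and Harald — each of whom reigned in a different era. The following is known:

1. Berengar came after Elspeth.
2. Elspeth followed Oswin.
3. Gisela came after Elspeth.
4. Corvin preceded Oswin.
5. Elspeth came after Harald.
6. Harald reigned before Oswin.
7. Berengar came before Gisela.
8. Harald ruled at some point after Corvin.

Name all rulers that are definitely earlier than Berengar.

Corvin, Elspeth, Harald, Oswin

Directly stated before Berengar: Elspeth.
Corvin reaches Berengar via Corvin → Oswin → Elspeth → Berengar.
Harald reaches Berengar via Harald → Elspeth → Berengar.
Oswin reaches Berengar via Oswin → Elspeth → Berengar.
No chain forces Gisela ahead of Berengar.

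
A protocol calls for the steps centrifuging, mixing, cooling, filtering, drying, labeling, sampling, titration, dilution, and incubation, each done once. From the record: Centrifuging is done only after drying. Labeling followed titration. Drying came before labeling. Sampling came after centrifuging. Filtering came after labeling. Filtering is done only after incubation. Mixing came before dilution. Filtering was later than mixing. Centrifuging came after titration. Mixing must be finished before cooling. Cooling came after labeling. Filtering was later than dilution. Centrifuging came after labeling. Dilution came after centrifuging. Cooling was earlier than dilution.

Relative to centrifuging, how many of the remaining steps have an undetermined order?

Forced before centrifuging: drying, labeling, and titration; forced after centrifuging: dilution, filtering, and sampling.
That leaves cooling, incubation, and mixing with no forced order relative to centrifuging — 3.

3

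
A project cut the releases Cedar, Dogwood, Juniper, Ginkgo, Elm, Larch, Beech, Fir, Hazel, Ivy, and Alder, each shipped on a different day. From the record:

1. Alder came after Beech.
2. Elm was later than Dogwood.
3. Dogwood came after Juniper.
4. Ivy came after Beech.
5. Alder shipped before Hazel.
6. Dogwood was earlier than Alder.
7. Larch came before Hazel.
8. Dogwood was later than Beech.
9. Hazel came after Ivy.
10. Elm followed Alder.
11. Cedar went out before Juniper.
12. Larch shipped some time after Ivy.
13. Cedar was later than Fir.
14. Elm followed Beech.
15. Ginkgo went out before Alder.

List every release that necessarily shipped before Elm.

Alder, Beech, Cedar, Dogwood, Fir, Ginkgo, Juniper

Directly stated before Elm: Alder, Beech, and Dogwood.
Cedar reaches Elm via Cedar → Juniper → Dogwood → Elm.
Fir reaches Elm via Fir → Cedar → Juniper → Dogwood → Elm.
Ginkgo reaches Elm via Ginkgo → Alder → Elm.
Likewise Juniper reaches Elm by chaining the stated constraints.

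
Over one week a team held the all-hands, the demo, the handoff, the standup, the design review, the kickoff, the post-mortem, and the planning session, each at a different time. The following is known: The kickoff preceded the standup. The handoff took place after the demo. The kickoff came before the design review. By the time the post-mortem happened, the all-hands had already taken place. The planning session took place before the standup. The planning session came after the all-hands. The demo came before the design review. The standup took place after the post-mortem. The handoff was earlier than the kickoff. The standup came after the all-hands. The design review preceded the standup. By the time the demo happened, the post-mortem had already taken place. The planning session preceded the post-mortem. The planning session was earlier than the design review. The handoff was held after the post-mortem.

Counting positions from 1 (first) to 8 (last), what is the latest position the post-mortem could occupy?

The post-mortem must come before the demo, the design review, the handoff, the kickoff, and the standup — 5 meetings forced after it.
Everything else can be placed before the post-mortem in some valid order, so the post-mortem can sit as late as position 8 − 5 = 3.

3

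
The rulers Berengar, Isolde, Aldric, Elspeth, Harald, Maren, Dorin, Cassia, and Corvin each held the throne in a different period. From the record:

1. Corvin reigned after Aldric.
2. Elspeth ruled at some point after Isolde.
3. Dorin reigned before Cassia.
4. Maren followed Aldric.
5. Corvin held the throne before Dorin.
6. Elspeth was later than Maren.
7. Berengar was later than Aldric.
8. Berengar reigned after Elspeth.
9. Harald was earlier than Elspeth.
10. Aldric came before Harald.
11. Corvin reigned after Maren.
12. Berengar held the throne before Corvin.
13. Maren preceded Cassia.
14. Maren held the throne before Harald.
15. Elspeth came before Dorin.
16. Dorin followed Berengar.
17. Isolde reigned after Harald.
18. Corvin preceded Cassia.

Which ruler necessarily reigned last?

Every other ruler has a chain of constraints placing them before Cassia, so Cassia is last.

Cassia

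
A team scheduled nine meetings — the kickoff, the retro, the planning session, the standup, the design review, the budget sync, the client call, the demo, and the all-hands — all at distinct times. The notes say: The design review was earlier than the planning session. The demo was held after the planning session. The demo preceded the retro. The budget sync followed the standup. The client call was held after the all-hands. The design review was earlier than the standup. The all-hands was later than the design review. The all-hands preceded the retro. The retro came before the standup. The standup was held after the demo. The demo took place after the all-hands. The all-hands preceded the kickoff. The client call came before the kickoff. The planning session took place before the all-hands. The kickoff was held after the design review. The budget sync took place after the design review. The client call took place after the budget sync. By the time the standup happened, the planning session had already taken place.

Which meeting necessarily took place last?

Every other meeting has a chain of constraints placing it before the kickoff, so the kickoff is last.

the kickoff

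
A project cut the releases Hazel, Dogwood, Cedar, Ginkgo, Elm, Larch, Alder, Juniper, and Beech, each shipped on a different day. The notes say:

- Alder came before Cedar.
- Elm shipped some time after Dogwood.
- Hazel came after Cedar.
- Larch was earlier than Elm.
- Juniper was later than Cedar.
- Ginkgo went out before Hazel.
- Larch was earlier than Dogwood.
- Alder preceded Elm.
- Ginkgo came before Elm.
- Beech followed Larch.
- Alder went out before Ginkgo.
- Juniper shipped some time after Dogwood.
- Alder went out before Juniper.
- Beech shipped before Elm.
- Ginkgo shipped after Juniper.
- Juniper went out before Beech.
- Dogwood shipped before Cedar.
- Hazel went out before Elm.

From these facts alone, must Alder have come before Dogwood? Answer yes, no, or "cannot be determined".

cannot be determined

No chain of stated constraints runs from Alder to Dogwood, and none runs from Dogwood to Alder either.
So the relative order of Alder and Dogwood is not fixed by the given facts.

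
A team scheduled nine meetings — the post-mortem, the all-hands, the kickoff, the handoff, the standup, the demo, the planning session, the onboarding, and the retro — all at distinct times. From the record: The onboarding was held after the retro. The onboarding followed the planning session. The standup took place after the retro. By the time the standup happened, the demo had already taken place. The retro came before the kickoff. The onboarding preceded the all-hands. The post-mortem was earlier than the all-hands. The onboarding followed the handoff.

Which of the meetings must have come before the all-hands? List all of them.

the handoff, the onboarding, the planning session, the post-mortem, the retro

Directly stated before the all-hands: the onboarding and the post-mortem.
The handoff reaches the all-hands via the handoff → the onboarding → the all-hands.
The planning session reaches the all-hands via the planning session → the onboarding → the all-hands.
The retro reaches the all-hands via the retro → the onboarding → the all-hands.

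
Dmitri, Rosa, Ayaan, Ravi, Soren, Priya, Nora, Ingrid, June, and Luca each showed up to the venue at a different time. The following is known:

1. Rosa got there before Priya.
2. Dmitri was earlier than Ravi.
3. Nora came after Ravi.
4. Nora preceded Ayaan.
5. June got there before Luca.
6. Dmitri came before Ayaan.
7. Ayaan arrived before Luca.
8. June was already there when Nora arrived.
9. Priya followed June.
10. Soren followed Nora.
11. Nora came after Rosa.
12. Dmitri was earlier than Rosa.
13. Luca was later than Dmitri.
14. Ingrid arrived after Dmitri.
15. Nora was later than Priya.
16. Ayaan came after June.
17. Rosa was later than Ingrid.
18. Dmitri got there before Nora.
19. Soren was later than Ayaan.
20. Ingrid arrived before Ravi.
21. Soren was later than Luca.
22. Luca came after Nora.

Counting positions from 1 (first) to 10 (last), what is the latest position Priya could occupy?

6

Priya must come before Ayaan, Luca, Nora, and Soren — 4 guests forced after them.
Everything else can be placed before Priya in some valid order, so Priya can sit as late as position 10 − 4 = 6.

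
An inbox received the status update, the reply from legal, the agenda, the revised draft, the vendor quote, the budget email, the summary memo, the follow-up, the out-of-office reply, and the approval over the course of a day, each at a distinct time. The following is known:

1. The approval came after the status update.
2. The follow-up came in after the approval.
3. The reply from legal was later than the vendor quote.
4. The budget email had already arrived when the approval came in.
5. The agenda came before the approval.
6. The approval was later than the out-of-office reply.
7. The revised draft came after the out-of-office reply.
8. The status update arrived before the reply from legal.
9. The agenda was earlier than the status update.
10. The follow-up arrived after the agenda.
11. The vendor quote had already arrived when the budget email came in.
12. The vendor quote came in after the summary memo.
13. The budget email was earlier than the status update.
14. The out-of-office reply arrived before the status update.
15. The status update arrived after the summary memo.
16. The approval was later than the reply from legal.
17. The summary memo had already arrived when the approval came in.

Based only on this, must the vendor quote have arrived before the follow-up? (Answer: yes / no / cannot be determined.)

Chain the constraints: the vendor quote → the budget email → the approval → the follow-up. Each link is directly stated, so the vendor quote comes before the follow-up.

yes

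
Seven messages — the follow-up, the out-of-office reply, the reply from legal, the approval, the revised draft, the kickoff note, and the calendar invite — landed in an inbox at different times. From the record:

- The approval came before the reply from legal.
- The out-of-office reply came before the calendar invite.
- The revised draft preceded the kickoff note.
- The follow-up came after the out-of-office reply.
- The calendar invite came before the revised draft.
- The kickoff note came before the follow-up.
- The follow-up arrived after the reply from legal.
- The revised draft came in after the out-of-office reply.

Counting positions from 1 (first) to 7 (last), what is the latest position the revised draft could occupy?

The revised draft must come before the follow-up and the kickoff note — 2 messages forced after it.
Everything else can be placed before the revised draft in some valid order, so the revised draft can sit as late as position 7 − 2 = 5.

5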